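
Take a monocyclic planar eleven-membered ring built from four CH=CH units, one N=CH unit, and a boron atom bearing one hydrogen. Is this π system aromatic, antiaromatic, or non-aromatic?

Aromatic

The p orbitals form a continuous loop: the double-bond atoms are sp², each contributing one p electron; each =N– nitrogen is pyridine-type (lone pair in the sp² plane, one electron in the p orbital); the boron has an empty p orbital. The ring is fully conjugated.
Tallying contributions gives 5 × 2 = 10 from the double-bond units + 0 from the BH atom = 10.
10 = 4(2) + 2, which satisfies Hückel's 4n+2 rule.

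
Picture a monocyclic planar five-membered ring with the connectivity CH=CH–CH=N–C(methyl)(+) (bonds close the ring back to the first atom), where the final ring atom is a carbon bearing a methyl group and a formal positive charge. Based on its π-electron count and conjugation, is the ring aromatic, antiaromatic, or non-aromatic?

Antiaromatic

All ring atoms are sp² and supply a p orbital to the ring (each doubly-bonded ring atom is sp² with one p-orbital electron; each =N– nitrogen is pyridine-type (lone pair in the sp² plane, one electron in the p orbital); the carbocation has an empty p orbital); the conjugation is uninterrupted.
Counting π electrons: 2 × 2 = 4 from the double-bond units + 0 from the C(methyl)(+) atom = 4.
4 = 4(1); a planar, fully conjugated 4n system is antiaromatic.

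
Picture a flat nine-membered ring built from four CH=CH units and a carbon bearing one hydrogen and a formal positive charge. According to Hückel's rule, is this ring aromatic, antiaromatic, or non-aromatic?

Antiaromatic

All ring atoms are sp² and supply a p orbital to the ring (the double-bond atoms are sp², each contributing one p electron; the carbocation has an empty p orbital); the conjugation is uninterrupted.
Counting π electrons: 4 × 2 = 8 from the double-bond units + 0 from the CH(+) atom = 8.
8 = 4(2); a planar, fully conjugated 4n system is antiaromatic.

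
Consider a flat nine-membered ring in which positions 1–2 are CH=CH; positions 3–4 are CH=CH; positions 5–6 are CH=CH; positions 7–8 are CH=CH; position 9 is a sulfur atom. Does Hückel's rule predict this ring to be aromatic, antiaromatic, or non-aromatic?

Aromatic

Check conjugation: each doubly-bonded ring atom is sp² with one p-orbital electron; the sulfur donates one lone pair from its p orbital — every position has a p orbital, so the cyclic π system is continuous.
Adding the contributions, 4 × 2 = 8 from the double-bond units + 2 from the S atom = 10.
With 10 π electrons (n = 2), the Hückel 4n+2 condition holds.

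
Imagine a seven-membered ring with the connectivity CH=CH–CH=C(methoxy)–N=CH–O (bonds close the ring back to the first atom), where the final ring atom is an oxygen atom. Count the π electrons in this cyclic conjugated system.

The p orbitals form a continuous loop: the double-bond atoms are sp², each contributing one p electron; each =N– nitrogen is pyridine-type (lone pair in the sp² plane, one electron in the p orbital); the oxygen donates one lone pair from its p orbital. The ring is fully conjugated.
Tallying contributions gives 3 × 2 = 6 from the double-bond units + 2 from the O atom = 8.

8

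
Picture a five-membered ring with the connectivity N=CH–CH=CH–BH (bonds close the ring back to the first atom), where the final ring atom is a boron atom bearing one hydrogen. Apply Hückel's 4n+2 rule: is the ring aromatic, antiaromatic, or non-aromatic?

Antiaromatic

All ring atoms are sp² and supply a p orbital to the ring (the double-bond atoms are sp², each contributing one p electron; each =N– nitrogen is pyridine-type (lone pair in the sp² plane, one electron in the p orbital); the boron has an empty p orbital); the conjugation is uninterrupted.
Adding the contributions, 2 × 2 = 4 from the double-bond units + 0 from the BH atom = 4.
4 is a 4n count (n = 1), so the planar conjugated ring is antiaromatic.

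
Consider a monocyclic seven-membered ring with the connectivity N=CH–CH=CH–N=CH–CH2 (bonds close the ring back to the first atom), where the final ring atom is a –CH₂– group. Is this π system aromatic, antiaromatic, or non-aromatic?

The CH2 position has four σ bonds — the tetrahedral CH₂ carbon is sp³ and has no p orbital in the ring π system — so the cyclic conjugation is interrupted.
A ring that is not fully conjugated cannot be aromatic or antiaromatic regardless of its π-electron count.

Non-aromatic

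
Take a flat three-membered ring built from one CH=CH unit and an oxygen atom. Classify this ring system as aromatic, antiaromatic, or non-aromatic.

Check conjugation: the double-bond atoms are sp², each contributing one p electron; the oxygen donates one lone pair from its p orbital — every position has a p orbital, so the cyclic π system is continuous.
Tallying contributions gives 1 × 2 = 2 from the double-bond unit + 2 from the O atom = 4.
4 is a 4n count (n = 1), so the planar conjugated ring is antiaromatic.
(This ring is oxirene.)

Antiaromatic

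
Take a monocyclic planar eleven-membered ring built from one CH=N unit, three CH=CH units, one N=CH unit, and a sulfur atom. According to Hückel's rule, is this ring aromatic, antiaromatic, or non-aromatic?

All ring atoms are sp² and supply a p orbital to the ring (the double-bond atoms are sp², each contributing one p electron; each =N– nitrogen is pyridine-type (lone pair in the sp² plane, one electron in the p orbital); the sulfur donates one lone pair from its p orbital); the conjugation is uninterrupted.
Adding the contributions, 5 × 2 = 10 from the double-bond units + 2 from the S atom = 12.
12 = 4(3); a planar, fully conjugated 4n system is antiaromatic.

Antiaromatic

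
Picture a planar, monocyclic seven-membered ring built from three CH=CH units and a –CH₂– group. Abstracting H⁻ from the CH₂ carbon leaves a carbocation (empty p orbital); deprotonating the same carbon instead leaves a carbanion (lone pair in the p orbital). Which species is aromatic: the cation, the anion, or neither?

The cation

In both ions every ring atom is sp² and contributes a p orbital, so both rings are fully conjugated.
Cation: 3 × 2 + 0 = 6 π electrons → 4(1)+2, aromatic.
Anion: 3 × 2 + 2 = 8 π electrons → 4(2), antiaromatic.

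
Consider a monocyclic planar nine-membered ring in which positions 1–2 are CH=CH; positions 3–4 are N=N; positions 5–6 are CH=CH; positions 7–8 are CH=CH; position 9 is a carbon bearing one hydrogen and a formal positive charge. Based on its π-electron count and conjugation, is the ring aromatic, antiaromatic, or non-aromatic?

The p orbitals form a continuous loop: every atom in a ring double bond is sp² and brings one electron to the p orbital; each =N– nitrogen is pyridine-type (lone pair in the sp² plane, one electron in the p orbital); the carbocation has an empty p orbital. The ring is fully conjugated.
Counting π electrons: 4 × 2 = 8 from the double-bond units + 0 from the CH(+) atom = 8.
8 = 4(2); a planar, fully conjugated 4n system is antiaromatic.

Antiaromatic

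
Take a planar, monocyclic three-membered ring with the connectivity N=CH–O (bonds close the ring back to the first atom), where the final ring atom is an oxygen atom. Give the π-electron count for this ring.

Check conjugation: every atom in a ring double bond is sp² and brings one electron to the p orbital; the doubly-bonded nitrogens are pyridine-type — their lone pairs lie in the ring plane, leaving one electron in the p orbital; the oxygen donates one lone pair from its p orbital — every position has a p orbital, so the cyclic π system is continuous.
Tallying contributions gives 1 × 2 = 2 from the double-bond unit + 2 from the O atom = 4.

4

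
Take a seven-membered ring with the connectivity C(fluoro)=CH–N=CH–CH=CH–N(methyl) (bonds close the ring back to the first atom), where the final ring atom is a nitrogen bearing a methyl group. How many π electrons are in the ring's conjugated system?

Check conjugation: the double-bond atoms are sp², each contributing one p electron; the doubly-bonded nitrogens are pyridine-type — their lone pairs lie in the ring plane, leaving one electron in the p orbital; the pyrrole-type nitrogen donates its lone pair from the p orbital — every position has a p orbital, so the cyclic π system is continuous.
π-electron count: 3 × 2 = 6 from the double-bond units + 2 from the N(methyl) atom = 8.

8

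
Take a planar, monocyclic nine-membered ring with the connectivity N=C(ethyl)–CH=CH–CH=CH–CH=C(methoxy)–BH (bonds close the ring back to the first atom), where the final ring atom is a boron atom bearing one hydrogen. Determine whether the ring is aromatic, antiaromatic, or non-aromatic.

Antiaromatic

All ring atoms are sp² and supply a p orbital to the ring (every atom in a ring double bond is sp² and brings one electron to the p orbital; the doubly-bonded nitrogens are pyridine-type — their lone pairs lie in the ring plane, leaving one electron in the p orbital; the boron has an empty p orbital); the conjugation is uninterrupted.
Tallying contributions gives 4 × 2 = 8 from the double-bond units + 0 from the BH atom = 8.
A 4n π count (8, n = 2) in a planar conjugated ring means antiaromatic.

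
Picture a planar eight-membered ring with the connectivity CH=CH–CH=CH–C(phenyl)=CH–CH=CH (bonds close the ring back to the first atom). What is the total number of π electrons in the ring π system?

The p orbitals form a continuous loop: the double-bond atoms are sp², each contributing one p electron. The ring is fully conjugated.
Adding the contributions, 4 × 2 = 8 from the 4 double-bond units.

8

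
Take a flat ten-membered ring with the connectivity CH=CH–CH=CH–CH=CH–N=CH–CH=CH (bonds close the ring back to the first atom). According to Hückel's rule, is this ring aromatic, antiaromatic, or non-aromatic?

Aromatic

Every ring atom contributes a p orbital perpendicular to the ring (the double-bond atoms are sp², each contributing one p electron; each sp² =N– keeps its lone pair in-plane and puts one electron into the π system), so the π system is cyclic and fully conjugated.
Tallying contributions gives 5 × 2 = 10 from the 5 double-bond units.
Since 10 = 4·2 + 2, the ring meets the 4n+2 criterion.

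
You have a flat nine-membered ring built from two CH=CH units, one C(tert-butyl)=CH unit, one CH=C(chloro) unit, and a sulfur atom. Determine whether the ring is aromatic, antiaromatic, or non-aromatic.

Aromatic

Every ring atom contributes a p orbital perpendicular to the ring (the double-bond atoms are sp², each contributing one p electron; the sulfur donates one lone pair from its p orbital), so the π system is cyclic and fully conjugated.
Counting π electrons: 4 × 2 = 8 from the double-bond units + 2 from the S atom = 10.
Since 10 = 4·2 + 2, the ring meets the 4n+2 criterion.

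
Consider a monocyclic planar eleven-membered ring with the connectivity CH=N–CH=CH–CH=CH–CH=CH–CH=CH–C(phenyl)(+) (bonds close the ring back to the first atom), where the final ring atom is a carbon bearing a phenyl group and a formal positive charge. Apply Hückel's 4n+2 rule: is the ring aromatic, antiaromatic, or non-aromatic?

Every ring atom contributes a p orbital perpendicular to the ring (each doubly-bonded ring atom is sp² with one p-orbital electron; each sp² =N– keeps its lone pair in-plane and puts one electron into the π system; the carbocation has an empty p orbital), so the π system is cyclic and fully conjugated.
Adding the contributions, 5 × 2 = 10 from the double-bond units + 0 from the C(phenyl)(+) atom = 10.
That gives a 4n+2 count (10, n = 2).

Aromatic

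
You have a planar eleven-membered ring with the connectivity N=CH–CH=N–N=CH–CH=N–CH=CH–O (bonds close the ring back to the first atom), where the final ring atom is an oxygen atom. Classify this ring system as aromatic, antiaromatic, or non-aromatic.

Antiaromatic

All ring atoms are sp² and supply a p orbital to the ring (every atom in a ring double bond is sp² and brings one electron to the p orbital; each =N– nitrogen is pyridine-type (lone pair in the sp² plane, one electron in the p orbital); the oxygen donates one lone pair from its p orbital); the conjugation is uninterrupted.
Tallying contributions gives 5 × 2 = 10 from the double-bond units + 2 from the O atom = 12.
12 = 4(3); a planar, fully conjugated 4n system is antiaromatic.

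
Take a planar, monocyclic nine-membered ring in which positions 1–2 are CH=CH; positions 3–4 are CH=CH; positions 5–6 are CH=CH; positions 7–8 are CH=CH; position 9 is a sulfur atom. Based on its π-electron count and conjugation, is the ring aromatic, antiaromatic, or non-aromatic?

Aromatic

Check conjugation: the double-bond atoms are sp², each contributing one p electron; the sulfur donates one lone pair from its p orbital — every position has a p orbital, so the cyclic π system is continuous.
π-electron count: 4 × 2 = 8 from the double-bond units + 2 from the S atom = 10.
Since 10 = 4·2 + 2, the ring meets the 4n+2 criterion.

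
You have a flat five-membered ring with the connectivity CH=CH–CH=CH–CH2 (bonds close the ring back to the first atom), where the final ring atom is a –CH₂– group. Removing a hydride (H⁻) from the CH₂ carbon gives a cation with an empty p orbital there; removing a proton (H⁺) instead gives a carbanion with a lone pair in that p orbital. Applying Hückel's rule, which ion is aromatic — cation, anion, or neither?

The anion

In either ion the ring is fully conjugated: every atom, including the new sp² carbon, supplies a p orbital.
Cation: 2 × 2 + 0 = 4 π electrons → 4(1), antiaromatic.
Anion: 2 × 2 + 2 = 6 π electrons → 4(1)+2, aromatic.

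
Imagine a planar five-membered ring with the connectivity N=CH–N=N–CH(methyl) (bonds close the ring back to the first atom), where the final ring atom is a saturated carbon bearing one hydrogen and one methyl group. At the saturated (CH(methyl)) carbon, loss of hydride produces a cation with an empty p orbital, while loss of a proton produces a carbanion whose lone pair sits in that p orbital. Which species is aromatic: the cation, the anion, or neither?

In both ions every ring atom is sp² and contributes a p orbital, so both rings are fully conjugated.
Cation: 2 × 2 + 0 = 4 π electrons → 4(1), antiaromatic.
Anion: 2 × 2 + 2 = 6 π electrons → 4(1)+2, aromatic.

The anion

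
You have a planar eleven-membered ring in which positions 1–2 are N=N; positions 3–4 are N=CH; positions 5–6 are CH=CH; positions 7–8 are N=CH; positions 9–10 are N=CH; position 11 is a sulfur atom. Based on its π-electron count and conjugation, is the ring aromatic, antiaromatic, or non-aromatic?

Antiaromatic

The p orbitals form a continuous loop: every atom in a ring double bond is sp² and brings one electron to the p orbital; each =N– nitrogen is pyridine-type (lone pair in the sp² plane, one electron in the p orbital); the sulfur donates one lone pair from its p orbital. The ring is fully conjugated.
Adding the contributions, 5 × 2 = 10 from the double-bond units + 2 from the S atom = 12.
A 4n π count (12, n = 3) in a planar conjugated ring means antiaromatic.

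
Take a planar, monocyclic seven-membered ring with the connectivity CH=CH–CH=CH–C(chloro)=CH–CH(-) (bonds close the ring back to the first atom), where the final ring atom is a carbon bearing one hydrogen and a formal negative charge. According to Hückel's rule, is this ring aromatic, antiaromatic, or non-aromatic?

Every ring atom contributes a p orbital perpendicular to the ring (the double-bond atoms are sp², each contributing one p electron; the carbanion's lone pair occupies the p orbital), so the π system is cyclic and fully conjugated.
Tallying contributions gives 3 × 2 = 6 from the double-bond units + 2 from the CH(-) atom = 8.
A 4n π count (8, n = 2) in a planar conjugated ring means antiaromatic.

Antiaromatic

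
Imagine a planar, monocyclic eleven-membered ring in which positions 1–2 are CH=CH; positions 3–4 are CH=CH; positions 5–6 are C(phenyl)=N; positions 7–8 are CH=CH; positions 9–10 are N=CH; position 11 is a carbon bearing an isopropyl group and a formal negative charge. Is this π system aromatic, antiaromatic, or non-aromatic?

Antiaromatic

All ring atoms are sp² and supply a p orbital to the ring (each doubly-bonded ring atom is sp² with one p-orbital electron; the doubly-bonded nitrogens are pyridine-type — their lone pairs lie in the ring plane, leaving one electron in the p orbital; the carbanion's lone pair occupies the p orbital); the conjugation is uninterrupted.
Adding the contributions, 5 × 2 = 10 from the double-bond units + 2 from the C(isopropyl)(-) atom = 12.
A 4n π count (12, n = 3) in a planar conjugated ring means antiaromatic.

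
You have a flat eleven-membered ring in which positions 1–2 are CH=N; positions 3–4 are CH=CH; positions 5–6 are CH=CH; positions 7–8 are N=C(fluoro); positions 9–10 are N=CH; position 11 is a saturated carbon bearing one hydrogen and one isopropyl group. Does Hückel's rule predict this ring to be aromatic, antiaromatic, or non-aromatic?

At the CH(isopropyl) position, that saturated carbon is sp³ and has no p orbital in the ring π system; the ring's p-orbital overlap is broken there.
Broken conjugation rules out both aromaticity and antiaromaticity.

Non-aromatic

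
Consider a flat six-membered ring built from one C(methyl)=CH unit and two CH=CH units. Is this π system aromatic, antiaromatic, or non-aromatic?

Aromatic

Check conjugation: each doubly-bonded ring atom is sp² with one p-orbital electron — every position has a p orbital, so the cyclic π system is continuous.
π-electron count: 3 × 2 = 6 from the 3 double-bond units.
With 6 π electrons (n = 1), the Hückel 4n+2 condition holds.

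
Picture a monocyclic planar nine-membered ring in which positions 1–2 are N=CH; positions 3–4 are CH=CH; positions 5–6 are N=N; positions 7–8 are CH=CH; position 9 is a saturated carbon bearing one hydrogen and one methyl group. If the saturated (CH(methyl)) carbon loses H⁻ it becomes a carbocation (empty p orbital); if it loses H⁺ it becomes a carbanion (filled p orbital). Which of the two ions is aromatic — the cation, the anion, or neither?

Both ions have a continuous loop of p orbitals — each ring atom is sp².
Cation: 4 × 2 + 0 = 8 π electrons → 4(2), antiaromatic.
Anion: 4 × 2 + 2 = 10 π electrons → 4(2)+2, aromatic.

The anion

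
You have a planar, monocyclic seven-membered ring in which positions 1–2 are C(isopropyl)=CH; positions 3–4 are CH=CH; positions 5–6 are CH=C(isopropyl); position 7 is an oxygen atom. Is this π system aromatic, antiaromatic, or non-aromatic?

Antiaromatic

Every ring atom contributes a p orbital perpendicular to the ring (each doubly-bonded ring atom is sp² with one p-orbital electron; the oxygen donates one lone pair from its p orbital), so the π system is cyclic and fully conjugated.
Adding the contributions, 3 × 2 = 6 from the double-bond units + 2 from the O atom = 8.
8 is a 4n count (n = 2), so the planar conjugated ring is antiaromatic.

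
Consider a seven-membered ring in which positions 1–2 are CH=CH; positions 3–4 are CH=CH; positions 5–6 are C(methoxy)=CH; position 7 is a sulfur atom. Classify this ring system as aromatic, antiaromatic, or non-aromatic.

The p orbitals form a continuous loop: each doubly-bonded ring atom is sp² with one p-orbital electron; the sulfur donates one lone pair from its p orbital. The ring is fully conjugated.
π-electron count: 3 × 2 = 6 from the double-bond units + 2 from the S atom = 8.
A 4n π count (8, n = 2) in a planar conjugated ring means antiaromatic.

Antiaromatic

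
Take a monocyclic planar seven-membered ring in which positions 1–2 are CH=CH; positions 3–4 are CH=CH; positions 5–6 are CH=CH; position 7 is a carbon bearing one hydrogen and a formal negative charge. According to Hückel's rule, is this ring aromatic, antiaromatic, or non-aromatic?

Every ring atom contributes a p orbital perpendicular to the ring (every atom in a ring double bond is sp² and brings one electron to the p orbital; the carbanion's lone pair occupies the p orbital), so the π system is cyclic and fully conjugated.
Tallying contributions gives 3 × 2 = 6 from the double-bond units + 2 from the CH(-) atom = 8.
8 = 4(2); a planar, fully conjugated 4n system is antiaromatic.
(The species described is the cycloheptatrienyl anion.)

Antiaromatic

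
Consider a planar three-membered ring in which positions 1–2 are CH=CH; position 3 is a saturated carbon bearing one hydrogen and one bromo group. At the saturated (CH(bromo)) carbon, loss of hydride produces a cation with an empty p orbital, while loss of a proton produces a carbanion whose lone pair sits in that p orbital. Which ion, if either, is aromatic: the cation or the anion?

The cation

Both ions have a continuous loop of p orbitals — each ring atom is sp².
Cation: 1 × 2 + 0 = 2 π electrons → 4(0)+2, aromatic.
Anion: 1 × 2 + 2 = 4 π electrons → 4(1), antiaromatic.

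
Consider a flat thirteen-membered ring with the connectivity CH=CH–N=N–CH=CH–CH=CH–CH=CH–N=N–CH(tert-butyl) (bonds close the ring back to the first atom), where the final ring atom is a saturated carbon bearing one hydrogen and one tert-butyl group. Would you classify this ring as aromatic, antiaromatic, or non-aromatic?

Non-aromatic

Because that saturated carbon is sp³ and has no p orbital in the ring π system at the CH(tert-butyl) position, the π system cannot extend all the way around the ring.
Without a continuous loop of overlapping p orbitals the Hückel electron count never comes into play.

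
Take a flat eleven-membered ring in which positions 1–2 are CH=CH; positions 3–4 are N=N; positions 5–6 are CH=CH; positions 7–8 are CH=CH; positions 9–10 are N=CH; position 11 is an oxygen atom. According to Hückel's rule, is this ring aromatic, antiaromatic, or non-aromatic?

Antiaromatic

The p orbitals form a continuous loop: each doubly-bonded ring atom is sp² with one p-orbital electron; each sp² =N– keeps its lone pair in-plane and puts one electron into the π system; the oxygen donates one lone pair from its p orbital. The ring is fully conjugated.
Counting π electrons: 5 × 2 = 10 from the double-bond units + 2 from the O atom = 12.
12 = 4(3); a planar, fully conjugated 4n system is antiaromatic.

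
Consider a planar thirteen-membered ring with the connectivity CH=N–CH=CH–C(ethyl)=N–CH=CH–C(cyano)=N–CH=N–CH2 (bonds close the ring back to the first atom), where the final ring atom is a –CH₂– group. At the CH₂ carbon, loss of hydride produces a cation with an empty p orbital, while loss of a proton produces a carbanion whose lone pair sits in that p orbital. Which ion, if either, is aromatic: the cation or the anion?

The anion

Both ions have a continuous loop of p orbitals — each ring atom is sp².
Cation: 6 × 2 + 0 = 12 π electrons → 4(3), antiaromatic.
Anion: 6 × 2 + 2 = 14 π electrons → 4(3)+2, aromatic.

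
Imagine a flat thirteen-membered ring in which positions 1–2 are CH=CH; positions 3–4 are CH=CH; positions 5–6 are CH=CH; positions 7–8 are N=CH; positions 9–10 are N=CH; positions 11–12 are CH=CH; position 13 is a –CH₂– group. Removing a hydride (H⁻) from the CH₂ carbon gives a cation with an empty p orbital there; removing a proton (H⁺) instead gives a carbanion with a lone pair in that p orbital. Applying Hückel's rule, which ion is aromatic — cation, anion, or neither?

The anion

In both ions every ring atom is sp² and contributes a p orbital, so both rings are fully conjugated.
Cation: 6 × 2 + 0 = 12 π electrons → 4(3), antiaromatic.
Anion: 6 × 2 + 2 = 14 π electrons → 4(3)+2, aromatic.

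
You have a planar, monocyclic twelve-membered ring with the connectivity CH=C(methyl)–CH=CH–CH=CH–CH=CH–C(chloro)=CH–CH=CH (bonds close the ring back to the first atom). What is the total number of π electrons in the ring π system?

12

The p orbitals form a continuous loop: every atom in a ring double bond is sp² and brings one electron to the p orbital. The ring is fully conjugated.
Adding the contributions, 6 × 2 = 12 from the 6 double-bond units.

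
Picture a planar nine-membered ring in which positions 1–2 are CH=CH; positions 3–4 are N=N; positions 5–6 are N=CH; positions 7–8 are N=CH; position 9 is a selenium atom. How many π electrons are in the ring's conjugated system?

10

The p orbitals form a continuous loop: each doubly-bonded ring atom is sp² with one p-orbital electron; the doubly-bonded nitrogens are pyridine-type — their lone pairs lie in the ring plane, leaving one electron in the p orbital; the selenium donates one lone pair from its p orbital. The ring is fully conjugated.
Counting π electrons: 4 × 2 = 8 from the double-bond units + 2 from the Se atom = 10.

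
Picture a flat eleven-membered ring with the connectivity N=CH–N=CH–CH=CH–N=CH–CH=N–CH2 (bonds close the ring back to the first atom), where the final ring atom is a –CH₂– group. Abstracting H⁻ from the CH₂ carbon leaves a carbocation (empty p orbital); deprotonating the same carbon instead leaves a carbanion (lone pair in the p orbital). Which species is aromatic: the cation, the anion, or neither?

Once that carbon is sp², every ring atom has a p orbital and both ions are fully conjugated.
Cation: 5 × 2 + 0 = 10 π electrons → 4(2)+2, aromatic.
Anion: 5 × 2 + 2 = 12 π electrons → 4(3), antiaromatic.

The cation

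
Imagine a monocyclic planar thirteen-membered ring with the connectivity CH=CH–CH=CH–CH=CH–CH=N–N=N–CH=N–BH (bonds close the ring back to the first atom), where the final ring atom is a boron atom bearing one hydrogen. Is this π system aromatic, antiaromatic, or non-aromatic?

Antiaromatic

All ring atoms are sp² and supply a p orbital to the ring (the double-bond atoms are sp², each contributing one p electron; the doubly-bonded nitrogens are pyridine-type — their lone pairs lie in the ring plane, leaving one electron in the p orbital; the boron has an empty p orbital); the conjugation is uninterrupted.
Adding the contributions, 6 × 2 = 12 from the double-bond units + 0 from the BH atom = 12.
With 12 = 4·3 π electrons, Hückel's rule classifies the planar ring as antiaromatic.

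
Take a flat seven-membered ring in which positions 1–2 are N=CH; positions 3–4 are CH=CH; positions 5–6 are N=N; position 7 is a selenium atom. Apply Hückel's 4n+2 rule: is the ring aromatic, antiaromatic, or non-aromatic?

Antiaromatic

All ring atoms are sp² and supply a p orbital to the ring (every atom in a ring double bond is sp² and brings one electron to the p orbital; each =N– nitrogen is pyridine-type (lone pair in the sp² plane, one electron in the p orbital); the selenium donates one lone pair from its p orbital); the conjugation is uninterrupted.
Adding the contributions, 3 × 2 = 6 from the double-bond units + 2 from the Se atom = 8.
With 8 = 4·2 π electrons, Hückel's rule classifies the planar ring as antiaromatic.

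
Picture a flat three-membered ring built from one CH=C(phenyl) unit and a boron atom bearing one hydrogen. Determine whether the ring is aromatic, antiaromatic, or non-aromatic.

Aromatic

Every ring atom contributes a p orbital perpendicular to the ring (each doubly-bonded ring atom is sp² with one p-orbital electron; the boron has an empty p orbital), so the π system is cyclic and fully conjugated.
Tallying contributions gives 1 × 2 = 2 from the double-bond unit + 0 from the BH atom = 2.
With 2 π electrons (n = 0), the Hückel 4n+2 condition holds.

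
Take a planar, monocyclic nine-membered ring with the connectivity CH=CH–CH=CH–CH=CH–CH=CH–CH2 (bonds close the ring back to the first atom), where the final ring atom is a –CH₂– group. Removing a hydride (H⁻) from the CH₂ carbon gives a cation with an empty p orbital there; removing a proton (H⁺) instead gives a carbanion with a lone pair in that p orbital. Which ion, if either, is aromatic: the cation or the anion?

The anion

Both ions have a continuous loop of p orbitals — each ring atom is sp².
Cation: 4 × 2 + 0 = 8 π electrons → 4(2), antiaromatic.
Anion: 4 × 2 + 2 = 10 π electrons → 4(2)+2, aromatic.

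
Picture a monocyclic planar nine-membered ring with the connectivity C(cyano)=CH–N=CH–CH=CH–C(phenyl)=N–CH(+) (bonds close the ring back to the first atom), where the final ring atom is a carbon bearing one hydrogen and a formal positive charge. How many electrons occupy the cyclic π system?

8

All ring atoms are sp² and supply a p orbital to the ring (every atom in a ring double bond is sp² and brings one electron to the p orbital; each =N– nitrogen is pyridine-type (lone pair in the sp² plane, one electron in the p orbital); the carbocation has an empty p orbital); the conjugation is uninterrupted.
Adding the contributions, 4 × 2 = 8 from the double-bond units + 0 from the CH(+) atom = 8.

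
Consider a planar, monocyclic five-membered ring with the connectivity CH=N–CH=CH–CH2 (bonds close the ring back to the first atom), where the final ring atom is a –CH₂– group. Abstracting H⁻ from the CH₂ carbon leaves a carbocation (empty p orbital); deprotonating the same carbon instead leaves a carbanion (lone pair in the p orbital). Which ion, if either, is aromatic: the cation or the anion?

The anion

Both ions have a continuous loop of p orbitals — each ring atom is sp².
Cation: 2 × 2 + 0 = 4 π electrons → 4(1), antiaromatic.
Anion: 2 × 2 + 2 = 6 π electrons → 4(1)+2, aromatic.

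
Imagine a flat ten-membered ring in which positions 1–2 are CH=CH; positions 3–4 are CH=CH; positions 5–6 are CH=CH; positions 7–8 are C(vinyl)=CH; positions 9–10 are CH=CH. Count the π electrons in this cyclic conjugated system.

The p orbitals form a continuous loop: each doubly-bonded ring atom is sp² with one p-orbital electron. The ring is fully conjugated.
Adding the contributions, 5 × 2 = 10 from the 5 double-bond units.

10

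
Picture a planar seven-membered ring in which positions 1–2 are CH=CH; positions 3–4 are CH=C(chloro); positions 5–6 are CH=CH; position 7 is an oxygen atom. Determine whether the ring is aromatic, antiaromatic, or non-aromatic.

Antiaromatic

Check conjugation: the double-bond atoms are sp², each contributing one p electron; the oxygen donates one lone pair from its p orbital — every position has a p orbital, so the cyclic π system is continuous.
Tallying contributions gives 3 × 2 = 6 from the double-bond units + 2 from the O atom = 8.
A 4n π count (8, n = 2) in a planar conjugated ring means antiaromatic.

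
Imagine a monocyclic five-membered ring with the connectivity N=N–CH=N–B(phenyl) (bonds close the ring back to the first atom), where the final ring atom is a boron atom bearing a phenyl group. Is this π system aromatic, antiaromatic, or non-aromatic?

Antiaromatic

All ring atoms are sp² and supply a p orbital to the ring (the double-bond atoms are sp², each contributing one p electron; each =N– nitrogen is pyridine-type (lone pair in the sp² plane, one electron in the p orbital); the boron has an empty p orbital); the conjugation is uninterrupted.
π-electron count: 2 × 2 = 4 from the double-bond units + 0 from the B(phenyl) atom = 4.
4 is a 4n count (n = 1), so the planar conjugated ring is antiaromatic.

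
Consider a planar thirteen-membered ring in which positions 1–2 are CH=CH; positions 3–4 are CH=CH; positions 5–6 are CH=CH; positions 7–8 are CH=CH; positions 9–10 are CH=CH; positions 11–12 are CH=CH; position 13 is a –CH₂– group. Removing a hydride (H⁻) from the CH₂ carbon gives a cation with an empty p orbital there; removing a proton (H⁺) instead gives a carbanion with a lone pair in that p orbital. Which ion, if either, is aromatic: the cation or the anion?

The anion

Once that carbon is sp², every ring atom has a p orbital and both ions are fully conjugated.
Cation: 6 × 2 + 0 = 12 π electrons → 4(3), antiaromatic.
Anion: 6 × 2 + 2 = 14 π electrons → 4(3)+2, aromatic.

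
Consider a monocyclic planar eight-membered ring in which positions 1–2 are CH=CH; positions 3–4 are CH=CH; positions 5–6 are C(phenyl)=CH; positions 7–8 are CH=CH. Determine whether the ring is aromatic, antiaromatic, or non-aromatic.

Check conjugation: the double-bond atoms are sp², each contributing one p electron — every position has a p orbital, so the cyclic π system is continuous.
Counting π electrons: 4 × 2 = 8 from the 4 double-bond units.
With 8 = 4·2 π electrons, Hückel's rule classifies the planar ring as antiaromatic.

Antiaromatic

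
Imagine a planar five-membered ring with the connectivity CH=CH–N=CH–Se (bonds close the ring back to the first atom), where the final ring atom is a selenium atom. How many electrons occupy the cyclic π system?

6

Check conjugation: the double-bond atoms are sp², each contributing one p electron; each =N– nitrogen is pyridine-type (lone pair in the sp² plane, one electron in the p orbital); the selenium donates one lone pair from its p orbital — every position has a p orbital, so the cyclic π system is continuous.
Tallying contributions gives 2 × 2 = 4 from the double-bond units + 2 from the Se atom = 6.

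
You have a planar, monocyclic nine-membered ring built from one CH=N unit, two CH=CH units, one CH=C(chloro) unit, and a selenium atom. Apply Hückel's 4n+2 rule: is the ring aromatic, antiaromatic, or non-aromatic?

Aromatic

Every ring atom contributes a p orbital perpendicular to the ring (the double-bond atoms are sp², each contributing one p electron; each =N– nitrogen is pyridine-type (lone pair in the sp² plane, one electron in the p orbital); the selenium donates one lone pair from its p orbital), so the π system is cyclic and fully conjugated.
Counting π electrons: 4 × 2 = 8 from the double-bond units + 2 from the Se atom = 10.
With 10 π electrons (n = 2), the Hückel 4n+2 condition holds.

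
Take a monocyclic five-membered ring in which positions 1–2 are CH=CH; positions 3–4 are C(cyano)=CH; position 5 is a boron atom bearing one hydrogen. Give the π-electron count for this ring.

Every ring atom contributes a p orbital perpendicular to the ring (each doubly-bonded ring atom is sp² with one p-orbital electron; the boron has an empty p orbital), so the π system is cyclic and fully conjugated.
Tallying contributions gives 2 × 2 = 4 from the double-bond units + 0 from the BH atom = 4.

4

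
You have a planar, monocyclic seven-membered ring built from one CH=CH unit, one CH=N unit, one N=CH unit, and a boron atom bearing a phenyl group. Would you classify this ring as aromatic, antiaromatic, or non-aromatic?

Aromatic

The p orbitals form a continuous loop: the double-bond atoms are sp², each contributing one p electron; the doubly-bonded nitrogens are pyridine-type — their lone pairs lie in the ring plane, leaving one electron in the p orbital; the boron has an empty p orbital. The ring is fully conjugated.
π-electron count: 3 × 2 = 6 from the double-bond units + 0 from the B(phenyl) atom = 6.
With 6 π electrons (n = 1), the Hückel 4n+2 condition holds.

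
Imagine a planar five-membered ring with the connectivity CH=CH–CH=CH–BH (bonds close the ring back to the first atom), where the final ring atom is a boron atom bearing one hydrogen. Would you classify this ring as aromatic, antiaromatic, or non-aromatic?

Antiaromatic

All ring atoms are sp² and supply a p orbital to the ring (each doubly-bonded ring atom is sp² with one p-orbital electron; the boron has an empty p orbital); the conjugation is uninterrupted.
π-electron count: 2 × 2 = 4 from the double-bond units + 0 from the BH atom = 4.
4 = 4(1); a planar, fully conjugated 4n system is antiaromatic.
(This ring is borole.)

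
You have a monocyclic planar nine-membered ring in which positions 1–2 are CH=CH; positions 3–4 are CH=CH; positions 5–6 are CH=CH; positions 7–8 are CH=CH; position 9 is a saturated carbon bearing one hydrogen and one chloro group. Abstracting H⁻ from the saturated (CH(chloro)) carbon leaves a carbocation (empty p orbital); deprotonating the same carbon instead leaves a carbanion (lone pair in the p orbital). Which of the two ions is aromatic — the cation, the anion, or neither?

The anion

In either ion the ring is fully conjugated: every atom, including the new sp² carbon, supplies a p orbital.
Cation: 4 × 2 + 0 = 8 π electrons → 4(2), antiaromatic.
Anion: 4 × 2 + 2 = 10 π electrons → 4(2)+2, aromatic.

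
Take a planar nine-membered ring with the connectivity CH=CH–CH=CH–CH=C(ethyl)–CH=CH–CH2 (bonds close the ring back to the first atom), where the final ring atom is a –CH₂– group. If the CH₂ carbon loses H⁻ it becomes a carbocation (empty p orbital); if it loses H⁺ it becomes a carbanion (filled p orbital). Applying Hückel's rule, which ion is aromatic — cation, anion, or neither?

Once that carbon is sp², every ring atom has a p orbital and both ions are fully conjugated.
Cation: 4 × 2 + 0 = 8 π electrons → 4(2), antiaromatic.
Anion: 4 × 2 + 2 = 10 π electrons → 4(2)+2, aromatic.

The anion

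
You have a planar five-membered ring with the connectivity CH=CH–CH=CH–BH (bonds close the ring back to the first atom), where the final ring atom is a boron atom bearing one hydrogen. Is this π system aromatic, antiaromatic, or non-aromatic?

The p orbitals form a continuous loop: the double-bond atoms are sp², each contributing one p electron; the boron has an empty p orbital. The ring is fully conjugated.
Adding the contributions, 2 × 2 = 4 from the double-bond units + 0 from the BH atom = 4.
With 4 = 4·1 π electrons, Hückel's rule classifies the planar ring as antiaromatic.
(This ring is borole.)

Antiaromatic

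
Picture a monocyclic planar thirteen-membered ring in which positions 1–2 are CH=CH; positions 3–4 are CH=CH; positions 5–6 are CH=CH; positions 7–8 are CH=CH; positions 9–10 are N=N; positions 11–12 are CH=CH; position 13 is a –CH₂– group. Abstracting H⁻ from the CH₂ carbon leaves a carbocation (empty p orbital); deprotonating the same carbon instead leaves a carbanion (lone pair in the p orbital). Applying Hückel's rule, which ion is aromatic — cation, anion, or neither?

The anion

Both ions have a continuous loop of p orbitals — each ring atom is sp².
Cation: 6 × 2 + 0 = 12 π electrons → 4(3), antiaromatic.
Anion: 6 × 2 + 2 = 14 π electrons → 4(3)+2, aromatic.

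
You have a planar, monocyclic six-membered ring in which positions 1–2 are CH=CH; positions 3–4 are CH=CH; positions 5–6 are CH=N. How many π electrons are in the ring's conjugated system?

Every ring atom contributes a p orbital perpendicular to the ring (every atom in a ring double bond is sp² and brings one electron to the p orbital; the doubly-bonded nitrogens are pyridine-type — their lone pairs lie in the ring plane, leaving one electron in the p orbital), so the π system is cyclic and fully conjugated.
Counting π electrons: 3 × 2 = 6 from the 3 double-bond units.

6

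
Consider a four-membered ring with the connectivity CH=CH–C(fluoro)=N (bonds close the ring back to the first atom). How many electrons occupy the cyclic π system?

The p orbitals form a continuous loop: every atom in a ring double bond is sp² and brings one electron to the p orbital; each sp² =N– keeps its lone pair in-plane and puts one electron into the π system. The ring is fully conjugated.
Counting π electrons: 2 × 2 = 4 from the 2 double-bond units.

4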